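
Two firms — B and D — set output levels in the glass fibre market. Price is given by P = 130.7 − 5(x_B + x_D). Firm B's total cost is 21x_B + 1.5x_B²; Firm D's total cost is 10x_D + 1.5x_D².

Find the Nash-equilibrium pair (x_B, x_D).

Firm B's profit: π = x_B(130.7 − 5(x_B + x_D)) − 21x_B − 1.5x_B².
∂π/∂x_B = 109.7 − 13x_B − 5x_D = 0, so x_B = 1097/130 − (5/13)x_D.
By the same steps for D: x_D = 1207/130 − (5/13)x_B.
Substituting the second reaction function into the first: x_B = 1097/130 − (5/13)(1207/130 − (5/13)x_B), which gives (144/169)x_B = 4113/845 ⇒ x_B = 5.7125.
Then x_D = 1207/130 − (5/13)·5.7125 = 7.0875.

5.7125, 7.0875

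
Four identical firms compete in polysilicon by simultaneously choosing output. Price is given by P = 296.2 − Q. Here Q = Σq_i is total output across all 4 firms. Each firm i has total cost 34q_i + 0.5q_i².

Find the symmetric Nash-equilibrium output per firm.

43.7

A representative firm's profit is π_i = q_i(296.2 − Q) − 34q_i − 0.5q_i², with Q = q_i + Σ_{j≠i} q_j.
First-order condition: 262.2 − 3q_i − Σ_{j≠i} q_j = 0.
Imposing symmetry (q_j = q for all j) turns Σ_{j≠i} q_j into 3q, so 262.2 = 6q and q = 43.7.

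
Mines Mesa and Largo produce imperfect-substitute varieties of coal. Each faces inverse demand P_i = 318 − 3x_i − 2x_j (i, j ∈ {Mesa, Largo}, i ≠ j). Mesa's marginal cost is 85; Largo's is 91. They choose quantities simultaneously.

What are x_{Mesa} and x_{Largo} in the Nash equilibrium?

29.5, 28

Mine Mesa's profit: π = x_{Mesa}(318 − 3x_{Mesa} − 2x_{Largo}) − 85x_{Mesa}.
∂π/∂x_{Mesa} = 233 − 6x_{Mesa} − 2x_{Largo} = 0 ⇒ x_{Mesa} = 233/6 − (1/3)x_{Largo}.
Similarly x_{Largo} = 227/6 − (1/3)x_{Mesa}.
Substituting the second reaction function into the first: x_{Mesa} = 233/6 − (1/3)(227/6 − (1/3)x_{Mesa}), which gives (8/9)x_{Mesa} = 236/9 ⇒ x_{Mesa} = 29.5.
Then x_{Largo} = 227/6 − (1/3)·29.5 = 28.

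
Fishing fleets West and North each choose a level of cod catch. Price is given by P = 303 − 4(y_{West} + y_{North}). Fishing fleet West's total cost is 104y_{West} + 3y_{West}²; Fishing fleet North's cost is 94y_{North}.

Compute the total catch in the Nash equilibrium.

30.0625

Fishing fleet West's profit: π = y_{West}(303 − 4(y_{West} + y_{North})) − 104y_{West} − 3y_{West}².
∂π/∂y_{West} = 199 − 14y_{West} − 4y_{North} = 0, so y_{West} = 199/14 − (2/7)y_{North}.
For North: ∂π/∂y_{North} = 209 − 8y_{North} − 4y_{West} = 0 ⇒ y_{North} = 26.125 − 0.5y_{West}.
Solving the two reaction functions simultaneously: (1 − (−2/7)(−0.5))y_{West} = 199/14 − (2/7)·26.125, so (6/7)y_{West} = 6.75 and y_{West} = 7.875.
Then y_{North} = 26.125 − 0.5·7.875 = 22.1875.
Total catch: 7.875 + 22.1875 = 30.0625.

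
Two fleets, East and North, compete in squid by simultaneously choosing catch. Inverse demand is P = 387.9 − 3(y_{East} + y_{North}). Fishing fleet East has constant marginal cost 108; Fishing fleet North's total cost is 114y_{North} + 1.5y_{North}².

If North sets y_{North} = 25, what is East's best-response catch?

34.15

Fishing fleet East's profit: π = y_{East}(387.9 − 3(y_{East} + y_{North})) − 108y_{East}.
∂π/∂y_{East} = 279.9 − 6y_{East} − 3y_{North} = 0, so y_{East} = 46.65 − 0.5y_{North}.
At y_{North} = 25: y_{East} = 46.65 − 0.5·25 = 34.15.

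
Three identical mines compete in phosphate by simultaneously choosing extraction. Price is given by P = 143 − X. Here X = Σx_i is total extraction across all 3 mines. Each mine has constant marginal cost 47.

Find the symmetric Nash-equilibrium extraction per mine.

A representative mine's profit is π_i = x_i(143 − X) − 47x_i, with X = x_i + Σ_{j≠i} x_j.
First-order condition: 96 − 2x_i − Σ_{j≠i} x_j = 0.
In a symmetric equilibrium every mine chooses the same x, so Σ_{j≠i} x_j = 2x. The condition becomes 96 − 4x = 0, giving x = 96/4 = 24.

24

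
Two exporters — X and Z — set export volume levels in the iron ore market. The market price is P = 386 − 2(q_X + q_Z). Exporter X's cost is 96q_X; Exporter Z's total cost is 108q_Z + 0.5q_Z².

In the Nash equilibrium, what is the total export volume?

89.125

Exporter X's profit: π = q_X(386 − 2(q_X + q_Z)) − 96q_X.
∂π/∂q_X = 290 − 4q_X − 2q_Z = 0, so q_X = 72.5 − 0.5q_Z.
For Z: ∂π/∂q_Z = 278 − 5q_Z − 2q_X = 0 ⇒ q_Z = 55.6 − 0.4q_X.
Substituting the second reaction function into the first: q_X = 72.5 − 0.5(55.6 − 0.4q_X), which gives 0.8q_X = 44.7 ⇒ q_X = 55.875.
Then q_Z = 55.6 − 0.4·55.875 = 33.25.
Total export volume: 55.875 + 33.25 = 89.125.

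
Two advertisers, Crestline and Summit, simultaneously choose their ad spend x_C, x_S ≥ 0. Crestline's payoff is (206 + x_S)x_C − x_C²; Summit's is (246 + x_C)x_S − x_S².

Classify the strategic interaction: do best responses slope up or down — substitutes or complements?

strategic complements

Expanding Crestline's payoff: 206x_C + x_Sx_C − x_C².
∂π/∂x_C = 206 + x_S − 2x_C = 0, so x_C = 103 + 0.5x_S.
The best-response slope dx_C/dx_S = 0.5 > 0: the reaction function is upward-sloping, so the choices are strategic complements.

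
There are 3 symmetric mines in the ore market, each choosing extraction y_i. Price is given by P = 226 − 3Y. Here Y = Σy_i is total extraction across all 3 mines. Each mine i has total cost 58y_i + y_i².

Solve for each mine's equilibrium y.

12

A representative mine's profit is π_i = y_i(226 − 3Y) − 58y_i − y_i², with Y = y_i + Σ_{j≠i} y_j.
First-order condition: 168 − 8y_i − 3Σ_{j≠i} y_j = 0.
In a symmetric equilibrium every mine chooses the same y, so Σ_{j≠i} y_j = 2y. The condition becomes 168 − 14y = 0, giving y = 168/14 = 12.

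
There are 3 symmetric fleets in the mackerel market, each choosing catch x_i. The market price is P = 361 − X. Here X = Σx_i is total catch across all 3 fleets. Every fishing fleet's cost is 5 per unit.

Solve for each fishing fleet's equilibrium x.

A representative fishing fleet's profit is π_i = x_i(361 − X) − 5x_i, with X = x_i + Σ_{j≠i} x_j.
First-order condition: 356 − 2x_i − Σ_{j≠i} x_j = 0.
Imposing symmetry (x_j = x for all j) turns Σ_{j≠i} x_j into 2x, so 356 = 4x and x = 89.

89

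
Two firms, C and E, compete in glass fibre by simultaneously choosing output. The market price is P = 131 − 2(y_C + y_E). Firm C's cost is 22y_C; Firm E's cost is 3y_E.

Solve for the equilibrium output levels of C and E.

15, 24.5

Firm C's profit: π = y_C(131 − 2(y_C + y_E)) − 22y_C.
∂π/∂y_C = 109 − 4y_C − 2y_E = 0, so y_C = 27.25 − 0.5y_E.
By the same steps for E: y_E = 32 − 0.5y_C.
Substituting the second reaction function into the first: y_C = 27.25 − 0.5(32 − 0.5y_C), which gives 0.75y_C = 11.25 ⇒ y_C = 15.
Then y_E = 32 − 0.5·15 = 24.5.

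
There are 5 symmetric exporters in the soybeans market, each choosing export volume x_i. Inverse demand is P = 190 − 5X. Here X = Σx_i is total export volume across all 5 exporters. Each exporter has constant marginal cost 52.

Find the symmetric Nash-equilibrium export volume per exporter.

A representative exporter's profit is π_i = x_i(190 − 5X) − 52x_i, with X = x_i + Σ_{j≠i} x_j.
First-order condition: 138 − 10x_i − 5Σ_{j≠i} x_j = 0.
In a symmetric equilibrium every exporter chooses the same x, so Σ_{j≠i} x_j = 4x. The condition becomes 138 − 30x = 0, giving x = 138/30 = 4.6.

4.6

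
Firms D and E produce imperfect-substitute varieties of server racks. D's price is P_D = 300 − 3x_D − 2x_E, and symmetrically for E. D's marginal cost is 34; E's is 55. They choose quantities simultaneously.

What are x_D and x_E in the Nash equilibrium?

34.5625, 29.3125

Firm D's profit: π = x_D(300 − 3x_D − 2x_E) − 34x_D.
∂π/∂x_D = 266 − 6x_D − 2x_E = 0 ⇒ x_D = 133/3 − (1/3)x_E.
Similarly x_E = 245/6 − (1/3)x_D.
Solving the two reaction functions simultaneously: (1 − (−1/3)(−1/3))x_D = 133/3 − (1/3)·(245/6), so (8/9)x_D = 553/18 and x_D = 34.5625.
Then x_E = 245/6 − (1/3)·34.5625 = 29.3125.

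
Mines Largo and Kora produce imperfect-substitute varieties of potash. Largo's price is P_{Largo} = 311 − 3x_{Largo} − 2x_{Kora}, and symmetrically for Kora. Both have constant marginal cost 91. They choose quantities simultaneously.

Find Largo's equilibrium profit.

Mine Largo's profit: π = x_{Largo}(311 − 3x_{Largo} − 2x_{Kora}) − 91x_{Largo}.
∂π/∂x_{Largo} = 220 − 6x_{Largo} − 2x_{Kora} = 0 ⇒ x_{Largo} = 110/3 − (1/3)x_{Kora}.
By symmetry x_{Kora} = x_{Largo}; substituting into the reaction function, (4/3)x_{Largo} = 110/3 and x_{Largo} = 27.5.
P_{Largo} = 311 − 3·27.5 − 2·27.5 = 173.5.
Profit = (173.5 − 91)·27.5 = 2268.75.

2268.75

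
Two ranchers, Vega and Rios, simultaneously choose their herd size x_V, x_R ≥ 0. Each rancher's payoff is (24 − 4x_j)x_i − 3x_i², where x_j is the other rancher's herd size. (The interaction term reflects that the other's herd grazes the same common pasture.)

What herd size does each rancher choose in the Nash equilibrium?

2.4

Vega's payoff is (24 − 4x_R)x_V − 3x_V².
∂π/∂x_V = 24 − 4x_R − 6x_V = 0, so x_V = 4 − (2/3)x_R.
The game is symmetric, so in equilibrium x_R = x_V: the reaction function gives (5/3)x_V = 4, hence x_V = 2.4.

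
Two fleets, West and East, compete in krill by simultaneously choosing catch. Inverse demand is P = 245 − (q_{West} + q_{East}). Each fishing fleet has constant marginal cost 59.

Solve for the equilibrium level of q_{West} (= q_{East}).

62

Fishing fleet West's profit: π = q_{West}(245 − (q_{West} + q_{East})) − 59q_{West}.
∂π/∂q_{West} = 186 − 2q_{West} − q_{East} = 0, so q_{West} = 93 − 0.5q_{East}.
By symmetry q_{East} = q_{West}; substituting into the reaction function, 1.5q_{West} = 93 and q_{West} = 62.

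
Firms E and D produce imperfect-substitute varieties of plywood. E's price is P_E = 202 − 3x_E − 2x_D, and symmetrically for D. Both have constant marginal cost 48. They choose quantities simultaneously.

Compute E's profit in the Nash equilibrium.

1111.6875

Firm E's profit: π = x_E(202 − 3x_E − 2x_D) − 48x_E.
∂π/∂x_E = 154 − 6x_E − 2x_D = 0 ⇒ x_E = 77/3 − (1/3)x_D.
The game is symmetric, so in equilibrium x_D = x_E: the reaction function gives (4/3)x_E = 77/3, hence x_E = 19.25.
P_E = 202 − 3·19.25 − 2·19.25 = 105.75.
Profit = (105.75 − 48)·19.25 = 1111.6875.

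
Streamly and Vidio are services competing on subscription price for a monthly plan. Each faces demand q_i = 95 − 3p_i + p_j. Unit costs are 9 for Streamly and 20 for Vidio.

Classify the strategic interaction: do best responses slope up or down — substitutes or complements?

Streamly's profit: π = (p_{Streamly} − 9)(95 − 3p_{Streamly} + p_{Vidio}).
∂π/∂p_{Streamly} = 122 − 6p_{Streamly} + p_{Vidio} = 0 ⇒ p_{Streamly} = 61/3 + (1/6)p_{Vidio}.
The best-response slope dp_{Streamly}/dp_{Vidio} = 1/6 > 0: the reaction function is upward-sloping, so the choices are strategic complements.

strategic complements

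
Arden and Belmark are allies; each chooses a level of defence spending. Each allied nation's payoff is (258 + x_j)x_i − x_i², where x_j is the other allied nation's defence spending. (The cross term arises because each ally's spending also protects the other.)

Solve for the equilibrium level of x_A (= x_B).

258

Arden's payoff is (258 + x_B)x_A − x_A².
∂π/∂x_A = 258 + x_B − 2x_A = 0, so x_A = 129 + 0.5x_B.
By symmetry x_B = x_A; substituting into the reaction function, 0.5x_A = 129 and x_A = 258.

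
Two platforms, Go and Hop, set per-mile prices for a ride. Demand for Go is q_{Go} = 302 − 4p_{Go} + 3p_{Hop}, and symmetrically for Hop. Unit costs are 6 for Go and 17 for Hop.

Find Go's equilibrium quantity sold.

246.4

Go's profit: π = (p_{Go} − 6)(302 − 4p_{Go} + 3p_{Hop}).
∂π/∂p_{Go} = 326 − 8p_{Go} + 3p_{Hop} = 0 ⇒ p_{Go} = 40.75 + 0.375p_{Hop}.
Similarly p_{Hop} = 46.25 + 0.375p_{Go}.
Solving the two reaction functions simultaneously: (1 − (0.375)(0.375))p_{Go} = 40.75 + 0.375·46.25, so (55/64)p_{Go} = 1859/32 and p_{Go} = 67.6.
Then p_{Hop} = 46.25 + 0.375·67.6 = 71.6.
q_{Go} = 302 − 4·67.6 + 3·71.6 = 246.4.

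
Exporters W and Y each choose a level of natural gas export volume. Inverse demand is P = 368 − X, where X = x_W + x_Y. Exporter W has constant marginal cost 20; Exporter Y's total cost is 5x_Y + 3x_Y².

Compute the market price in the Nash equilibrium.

181.4

Exporter W's profit: π = x_W(368 − (x_W + x_Y)) − 20x_W.
∂π/∂x_W = 348 − 2x_W − x_Y = 0, so x_W = 174 − 0.5x_Y.
For Y: ∂π/∂x_Y = 363 − 8x_Y − x_W = 0 ⇒ x_Y = 45.375 − 0.125x_W.
Substituting the second reaction function into the first: x_W = 174 − 0.5(45.375 − 0.125x_W), which gives 0.9375x_W = 151.3125 ⇒ x_W = 161.4.
Then x_Y = 45.375 − 0.125·161.4 = 25.2.
Equilibrium price: P = 368 − 186.6 = 181.4.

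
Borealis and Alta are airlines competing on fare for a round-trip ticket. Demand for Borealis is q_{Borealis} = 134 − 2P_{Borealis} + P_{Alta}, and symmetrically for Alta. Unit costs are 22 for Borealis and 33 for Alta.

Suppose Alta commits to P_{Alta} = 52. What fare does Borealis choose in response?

57.5

Borealis's profit: π = (P_{Borealis} − 22)(134 − 2P_{Borealis} + P_{Alta}).
∂π/∂P_{Borealis} = 178 − 4P_{Borealis} + P_{Alta} = 0 ⇒ P_{Borealis} = 44.5 + 0.25P_{Alta}.
At P_{Alta} = 52: P_{Borealis} = 44.5 + 0.25·52 = 57.5.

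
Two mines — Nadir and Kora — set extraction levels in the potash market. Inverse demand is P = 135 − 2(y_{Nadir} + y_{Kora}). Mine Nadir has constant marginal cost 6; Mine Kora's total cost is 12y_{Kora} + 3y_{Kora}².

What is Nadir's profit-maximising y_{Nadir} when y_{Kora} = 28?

Mine Nadir's profit: π = y_{Nadir}(135 − 2(y_{Nadir} + y_{Kora})) − 6y_{Nadir}.
∂π/∂y_{Nadir} = 129 − 4y_{Nadir} − 2y_{Kora} = 0, so y_{Nadir} = 32.25 − 0.5y_{Kora}.
At y_{Kora} = 28: y_{Nadir} = 32.25 − 0.5·28 = 18.25.

18.25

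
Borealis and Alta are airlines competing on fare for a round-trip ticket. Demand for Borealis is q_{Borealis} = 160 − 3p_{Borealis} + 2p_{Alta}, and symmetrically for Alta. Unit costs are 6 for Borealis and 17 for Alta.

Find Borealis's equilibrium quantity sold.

Borealis's profit: π = (p_{Borealis} − 6)(160 − 3p_{Borealis} + 2p_{Alta}).
∂π/∂p_{Borealis} = 178 − 6p_{Borealis} + 2p_{Alta} = 0 ⇒ p_{Borealis} = 89/3 + (1/3)p_{Alta}.
Similarly p_{Alta} = 211/6 + (1/3)p_{Borealis}.
Substituting the second reaction function into the first: p_{Borealis} = 89/3 + (1/3)(211/6 + (1/3)p_{Borealis}), which gives (8/9)p_{Borealis} = 745/18 ⇒ p_{Borealis} = 46.5625.
Then p_{Alta} = 211/6 + (1/3)·46.5625 = 50.6875.
q_{Borealis} = 160 − 3·46.5625 + 2·50.6875 = 121.6875.

121.6875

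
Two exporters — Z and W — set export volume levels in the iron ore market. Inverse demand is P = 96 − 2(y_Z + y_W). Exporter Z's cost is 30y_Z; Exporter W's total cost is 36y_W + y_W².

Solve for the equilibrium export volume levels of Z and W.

13.8, 5.4

Exporter Z's profit: π = y_Z(96 − 2(y_Z + y_W)) − 30y_Z.
∂π/∂y_Z = 66 − 4y_Z − 2y_W = 0, so y_Z = 16.5 − 0.5y_W.
For W: ∂π/∂y_W = 60 − 6y_W − 2y_Z = 0 ⇒ y_W = 10 − (1/3)y_Z.
Substituting the second reaction function into the first: y_Z = 16.5 − 0.5(10 − (1/3)y_Z), which gives (5/6)y_Z = 11.5 ⇒ y_Z = 13.8.
Then y_W = 10 − (1/3)·13.8 = 5.4.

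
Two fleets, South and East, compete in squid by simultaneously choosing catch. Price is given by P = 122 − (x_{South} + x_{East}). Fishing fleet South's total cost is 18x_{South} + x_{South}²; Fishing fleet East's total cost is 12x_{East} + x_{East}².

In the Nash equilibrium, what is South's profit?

832.32

Fishing fleet South's profit: π = x_{South}(122 − (x_{South} + x_{East})) − 18x_{South} − x_{South}².
∂π/∂x_{South} = 104 − 4x_{South} − x_{East} = 0, so x_{South} = 26 − 0.25x_{East}.
By the same steps for East: x_{East} = 27.5 − 0.25x_{South}.
Substituting the second reaction function into the first: x_{South} = 26 − 0.25(27.5 − 0.25x_{South}), which gives 0.9375x_{South} = 19.125 ⇒ x_{South} = 20.4.
Then x_{East} = 27.5 − 0.25·20.4 = 22.4.
Price P = 122 − 42.8 = 79.2.
South's profit: (79.2 − 18)·20.4 − (20.4)² = 832.32.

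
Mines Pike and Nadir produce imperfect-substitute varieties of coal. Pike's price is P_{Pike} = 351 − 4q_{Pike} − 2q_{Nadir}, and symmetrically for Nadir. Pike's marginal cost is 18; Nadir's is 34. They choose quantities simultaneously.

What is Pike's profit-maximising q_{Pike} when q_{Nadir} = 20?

36.625

Mine Pike's profit: π = q_{Pike}(351 − 4q_{Pike} − 2q_{Nadir}) − 18q_{Pike}.
∂π/∂q_{Pike} = 333 − 8q_{Pike} − 2q_{Nadir} = 0 ⇒ q_{Pike} = 41.625 − 0.25q_{Nadir}.
At q_{Nadir} = 20: q_{Pike} = 41.625 − 0.25·20 = 36.625.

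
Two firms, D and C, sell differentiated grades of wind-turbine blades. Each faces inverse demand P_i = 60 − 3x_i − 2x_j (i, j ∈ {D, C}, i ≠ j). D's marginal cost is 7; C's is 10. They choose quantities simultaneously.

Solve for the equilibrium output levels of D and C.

Firm D's profit: π = x_D(60 − 3x_D − 2x_C) − 7x_D.
∂π/∂x_D = 53 − 6x_D − 2x_C = 0 ⇒ x_D = 53/6 − (1/3)x_C.
Similarly x_C = 25/3 − (1/3)x_D.
Plugging x_C into D's best response: x_D = 53/6 − (1/3)(25/3 − (1/3)x_D) ⇒ (8/9)x_D = 109/18, so x_D = 6.8125.
Then x_C = 25/3 − (1/3)·6.8125 = 6.0625.

6.8125, 6.0625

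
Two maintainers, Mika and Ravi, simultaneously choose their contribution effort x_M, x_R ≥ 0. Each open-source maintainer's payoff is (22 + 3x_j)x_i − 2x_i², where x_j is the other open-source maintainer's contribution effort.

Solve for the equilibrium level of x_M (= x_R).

Mika's payoff is (22 + 3x_R)x_M − 2x_M².
∂π/∂x_M = 22 + 3x_R − 4x_M = 0, so x_M = 5.5 + 0.75x_R.
The game is symmetric, so in equilibrium x_R = x_M: the reaction function gives 0.25x_M = 5.5, hence x_M = 22.

22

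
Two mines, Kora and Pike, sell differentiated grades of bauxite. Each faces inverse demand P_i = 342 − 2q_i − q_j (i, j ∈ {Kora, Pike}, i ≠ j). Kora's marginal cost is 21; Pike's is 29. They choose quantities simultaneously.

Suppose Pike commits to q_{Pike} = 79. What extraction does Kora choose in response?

Mine Kora's profit: π = q_{Kora}(342 − 2q_{Kora} − q_{Pike}) − 21q_{Kora}.
∂π/∂q_{Kora} = 321 − 4q_{Kora} − q_{Pike} = 0 ⇒ q_{Kora} = 80.25 − 0.25q_{Pike}.
At q_{Pike} = 79: q_{Kora} = 80.25 − 0.25·79 = 60.5.

60.5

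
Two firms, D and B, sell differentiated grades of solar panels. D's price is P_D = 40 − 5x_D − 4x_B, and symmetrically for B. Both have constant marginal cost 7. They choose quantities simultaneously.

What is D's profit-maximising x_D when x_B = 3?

2.1

Firm D's profit: π = x_D(40 − 5x_D − 4x_B) − 7x_D.
∂π/∂x_D = 33 − 10x_D − 4x_B = 0 ⇒ x_D = 3.3 − 0.4x_B.
At x_B = 3: x_D = 3.3 − 0.4·3 = 2.1.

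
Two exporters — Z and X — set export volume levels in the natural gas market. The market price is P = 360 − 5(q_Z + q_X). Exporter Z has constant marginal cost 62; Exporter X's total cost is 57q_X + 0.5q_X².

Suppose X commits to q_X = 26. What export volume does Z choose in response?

16.8

Exporter Z's profit: π = q_Z(360 − 5(q_Z + q_X)) − 62q_Z.
∂π/∂q_Z = 298 − 10q_Z − 5q_X = 0, so q_Z = 29.8 − 0.5q_X.
At q_X = 26: q_Z = 29.8 − 0.5·26 = 16.8.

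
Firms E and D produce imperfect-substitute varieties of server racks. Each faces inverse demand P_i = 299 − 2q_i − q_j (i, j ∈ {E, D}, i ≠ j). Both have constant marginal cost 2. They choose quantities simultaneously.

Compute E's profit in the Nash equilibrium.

7056.72

Firm E's profit: π = q_E(299 − 2q_E − q_D) − 2q_E.
∂π/∂q_E = 297 − 4q_E − q_D = 0 ⇒ q_E = 74.25 − 0.25q_D.
The game is symmetric, so in equilibrium q_D = q_E: the reaction function gives 1.25q_E = 74.25, hence q_E = 59.4.
P_E = 299 − 2·59.4 − 59.4 = 120.8.
Profit = (120.8 − 2)·59.4 = 7056.72.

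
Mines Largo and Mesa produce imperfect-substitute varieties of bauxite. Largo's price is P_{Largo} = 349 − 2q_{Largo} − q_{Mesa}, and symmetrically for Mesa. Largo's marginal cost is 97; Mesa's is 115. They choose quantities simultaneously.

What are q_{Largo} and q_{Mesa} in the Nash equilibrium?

51.6, 45.6

Mine Largo's profit: π = q_{Largo}(349 − 2q_{Largo} − q_{Mesa}) − 97q_{Largo}.
∂π/∂q_{Largo} = 252 − 4q_{Largo} − q_{Mesa} = 0 ⇒ q_{Largo} = 63 − 0.25q_{Mesa}.
Similarly q_{Mesa} = 58.5 − 0.25q_{Largo}.
Plugging q_{Mesa} into Largo's best response: q_{Largo} = 63 − 0.25(58.5 − 0.25q_{Largo}) ⇒ 0.9375q_{Largo} = 48.375, so q_{Largo} = 51.6.
Then q_{Mesa} = 58.5 − 0.25·51.6 = 45.6.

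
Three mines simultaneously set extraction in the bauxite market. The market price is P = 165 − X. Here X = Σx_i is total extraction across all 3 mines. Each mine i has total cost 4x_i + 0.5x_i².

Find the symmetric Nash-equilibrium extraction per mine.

A representative mine's profit is π_i = x_i(165 − X) − 4x_i − 0.5x_i², with X = x_i + Σ_{j≠i} x_j.
First-order condition: 161 − 3x_i − Σ_{j≠i} x_j = 0.
Imposing symmetry (x_j = x for all j) turns Σ_{j≠i} x_j into 2x, so 161 = 5x and x = 32.2.

32.2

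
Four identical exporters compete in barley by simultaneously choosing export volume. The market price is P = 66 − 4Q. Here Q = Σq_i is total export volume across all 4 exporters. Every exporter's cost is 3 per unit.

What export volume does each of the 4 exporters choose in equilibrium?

3.15

A representative exporter's profit is π_i = q_i(66 − 4Q) − 3q_i, with Q = q_i + Σ_{j≠i} q_j.
First-order condition: 63 − 8q_i − 4Σ_{j≠i} q_j = 0.
Imposing symmetry (q_j = q for all j) turns Σ_{j≠i} q_j into 3q, so 63 = 20q and q = 3.15.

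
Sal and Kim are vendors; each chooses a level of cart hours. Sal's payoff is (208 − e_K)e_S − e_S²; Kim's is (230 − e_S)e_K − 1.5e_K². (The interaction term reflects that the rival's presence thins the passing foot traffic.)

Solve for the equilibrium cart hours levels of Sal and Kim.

78.8, 50.4

Expanding Sal's payoff: 208e_S − e_Ke_S − e_S².
∂π/∂e_S = 208 − e_K − 2e_S = 0, so e_S = 104 − 0.5e_K.
Likewise for Kim: e_K = 230/3 − (1/3)e_S.
Plugging e_K into Sal's best response: e_S = 104 − 0.5(230/3 − (1/3)e_S) ⇒ (5/6)e_S = 197/3, so e_S = 78.8.
Then e_K = 230/3 − (1/3)·78.8 = 50.4.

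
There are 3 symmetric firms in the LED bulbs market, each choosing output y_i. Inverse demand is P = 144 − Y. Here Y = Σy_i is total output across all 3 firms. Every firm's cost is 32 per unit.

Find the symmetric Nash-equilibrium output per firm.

A representative firm's profit is π_i = y_i(144 − Y) − 32y_i, with Y = y_i + Σ_{j≠i} y_j.
First-order condition: 112 − 2y_i − Σ_{j≠i} y_j = 0.
Imposing symmetry (y_j = y for all j) turns Σ_{j≠i} y_j into 2y, so 112 = 4y and y = 28.

28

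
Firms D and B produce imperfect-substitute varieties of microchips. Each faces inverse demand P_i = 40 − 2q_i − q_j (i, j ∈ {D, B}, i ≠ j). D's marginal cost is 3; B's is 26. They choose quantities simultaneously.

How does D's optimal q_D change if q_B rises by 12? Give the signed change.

-3

Firm D's profit: π = q_D(40 − 2q_D − q_B) − 3q_D.
∂π/∂q_D = 37 − 4q_D − q_B = 0 ⇒ q_D = 9.25 − 0.25q_B.
The reaction-function slope is −0.25, so a 12-unit rise in q_B moves q_D by −0.25 × 12 = −3. D's best response falls — the actions are strategic substitutes.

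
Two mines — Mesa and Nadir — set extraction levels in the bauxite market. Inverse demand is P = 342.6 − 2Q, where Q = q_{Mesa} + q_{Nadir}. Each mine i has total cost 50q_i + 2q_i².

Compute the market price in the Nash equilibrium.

Mine Mesa's profit: π = q_{Mesa}(342.6 − 2(q_{Mesa} + q_{Nadir})) − 50q_{Mesa} − 2q_{Mesa}².
∂π/∂q_{Mesa} = 292.6 − 8q_{Mesa} − 2q_{Nadir} = 0, so q_{Mesa} = 36.575 − 0.25q_{Nadir}.
The game is symmetric, so in equilibrium q_{Nadir} = q_{Mesa}: the reaction function gives 1.25q_{Mesa} = 36.575, hence q_{Mesa} = 29.26.
Equilibrium price: P = 342.6 − 2·58.52 = 225.56.

225.56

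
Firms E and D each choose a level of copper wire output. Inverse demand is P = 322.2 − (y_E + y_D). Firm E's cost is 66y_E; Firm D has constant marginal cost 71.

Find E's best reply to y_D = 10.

Firm E's profit: π = y_E(322.2 − (y_E + y_D)) − 66y_E.
∂π/∂y_E = 256.2 − 2y_E − y_D = 0, so y_E = 128.1 − 0.5y_D.
At y_D = 10: y_E = 128.1 − 0.5·10 = 123.1.

123.1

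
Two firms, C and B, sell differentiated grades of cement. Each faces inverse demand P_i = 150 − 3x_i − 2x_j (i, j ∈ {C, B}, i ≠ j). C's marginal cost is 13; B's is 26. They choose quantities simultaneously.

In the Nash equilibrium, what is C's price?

Firm C's profit: π = x_C(150 − 3x_C − 2x_B) − 13x_C.
∂π/∂x_C = 137 − 6x_C − 2x_B = 0 ⇒ x_C = 137/6 − (1/3)x_B.
Similarly x_B = 62/3 − (1/3)x_C.
Substituting the second reaction function into the first: x_C = 137/6 − (1/3)(62/3 − (1/3)x_C), which gives (8/9)x_C = 287/18 ⇒ x_C = 17.9375.
Then x_B = 62/3 − (1/3)·17.9375 = 14.6875.
P_C = 150 − 3·17.9375 − 2·14.6875 = 66.8125.

66.8125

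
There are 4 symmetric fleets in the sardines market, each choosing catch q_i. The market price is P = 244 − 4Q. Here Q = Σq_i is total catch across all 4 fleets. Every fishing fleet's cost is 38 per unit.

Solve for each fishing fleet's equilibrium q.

A representative fishing fleet's profit is π_i = q_i(244 − 4Q) − 38q_i, with Q = q_i + Σ_{j≠i} q_j.
First-order condition: 206 − 8q_i − 4Σ_{j≠i} q_j = 0.
With identical fishing fleets, set every q_j = q: then 206 − 8q − 12q = 0, i.e. q = 206/20 = 10.3.

10.3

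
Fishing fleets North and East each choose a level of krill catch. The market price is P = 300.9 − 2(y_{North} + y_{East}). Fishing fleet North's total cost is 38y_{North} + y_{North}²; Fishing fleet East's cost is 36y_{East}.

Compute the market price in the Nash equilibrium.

142.36

Fishing fleet North's profit: π = y_{North}(300.9 − 2(y_{North} + y_{East})) − 38y_{North} − y_{North}².
∂π/∂y_{North} = 262.9 − 6y_{North} − 2y_{East} = 0, so y_{North} = 2629/60 − (1/3)y_{East}.
For East: ∂π/∂y_{East} = 264.9 − 4y_{East} − 2y_{North} = 0 ⇒ y_{East} = 66.225 − 0.5y_{North}.
Substituting the second reaction function into the first: y_{North} = 2629/60 − (1/3)(66.225 − 0.5y_{North}), which gives (5/6)y_{North} = 2609/120 ⇒ y_{North} = 26.09.
Then y_{East} = 66.225 − 0.5·26.09 = 53.18.
Equilibrium price: P = 300.9 − 2·79.27 = 142.36.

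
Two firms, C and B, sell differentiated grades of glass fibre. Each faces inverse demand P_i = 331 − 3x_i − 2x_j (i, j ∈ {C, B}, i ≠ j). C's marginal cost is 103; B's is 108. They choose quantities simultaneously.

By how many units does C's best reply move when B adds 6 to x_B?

Firm C's profit: π = x_C(331 − 3x_C − 2x_B) − 103x_C.
∂π/∂x_C = 228 − 6x_C − 2x_B = 0 ⇒ x_C = 38 − (1/3)x_B.
The reaction-function slope is −1/3, so a 6-unit rise in x_B moves x_C by −1/3 × 6 = −2. C's best response falls — the actions are strategic substitutes.

-2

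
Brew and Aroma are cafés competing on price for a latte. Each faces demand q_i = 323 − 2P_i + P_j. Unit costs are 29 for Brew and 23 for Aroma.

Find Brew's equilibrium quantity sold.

194.4

Brew's profit: π = (P_{Brew} − 29)(323 − 2P_{Brew} + P_{Aroma}).
∂π/∂P_{Brew} = 381 − 4P_{Brew} + P_{Aroma} = 0 ⇒ P_{Brew} = 95.25 + 0.25P_{Aroma}.
Similarly P_{Aroma} = 92.25 + 0.25P_{Brew}.
Solving the two reaction functions simultaneously: (1 − (0.25)(0.25))P_{Brew} = 95.25 + 0.25·92.25, so 0.9375P_{Brew} = 118.3125 and P_{Brew} = 126.2.
Then P_{Aroma} = 92.25 + 0.25·126.2 = 123.8.
q_{Brew} = 323 − 2·126.2 + 123.8 = 194.4.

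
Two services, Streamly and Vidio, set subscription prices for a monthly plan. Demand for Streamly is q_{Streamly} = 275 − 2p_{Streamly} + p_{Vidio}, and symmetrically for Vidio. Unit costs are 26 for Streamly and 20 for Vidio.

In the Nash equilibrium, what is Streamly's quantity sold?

164.4

Streamly's profit: π = (p_{Streamly} − 26)(275 − 2p_{Streamly} + p_{Vidio}).
∂π/∂p_{Streamly} = 327 − 4p_{Streamly} + p_{Vidio} = 0 ⇒ p_{Streamly} = 81.75 + 0.25p_{Vidio}.
Similarly p_{Vidio} = 78.75 + 0.25p_{Streamly}.
Plugging p_{Vidio} into Streamly's best response: p_{Streamly} = 81.75 + 0.25(78.75 + 0.25p_{Streamly}) ⇒ 0.9375p_{Streamly} = 101.4375, so p_{Streamly} = 108.2.
Then p_{Vidio} = 78.75 + 0.25·108.2 = 105.8.
q_{Streamly} = 275 − 2·108.2 + 105.8 = 164.4.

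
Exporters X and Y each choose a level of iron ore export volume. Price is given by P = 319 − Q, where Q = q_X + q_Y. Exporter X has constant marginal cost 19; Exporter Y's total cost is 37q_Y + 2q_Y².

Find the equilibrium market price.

157

Exporter X's profit: π = q_X(319 − (q_X + q_Y)) − 19q_X.
∂π/∂q_X = 300 − 2q_X − q_Y = 0, so q_X = 150 − 0.5q_Y.
For Y: ∂π/∂q_Y = 282 − 6q_Y − q_X = 0 ⇒ q_Y = 47 − (1/6)q_X.
Substituting the second reaction function into the first: q_X = 150 − 0.5(47 − (1/6)q_X), which gives (11/12)q_X = 126.5 ⇒ q_X = 138.
Then q_Y = 47 − (1/6)·138 = 24.
Equilibrium price: P = 319 − 162 = 157.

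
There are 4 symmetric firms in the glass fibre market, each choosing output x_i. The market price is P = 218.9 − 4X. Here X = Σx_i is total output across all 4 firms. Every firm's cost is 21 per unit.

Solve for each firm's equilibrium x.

A representative firm's profit is π_i = x_i(218.9 − 4X) − 21x_i, with X = x_i + Σ_{j≠i} x_j.
First-order condition: 197.9 − 8x_i − 4Σ_{j≠i} x_j = 0.
In a symmetric equilibrium every firm chooses the same x, so Σ_{j≠i} x_j = 3x. The condition becomes 197.9 − 20x = 0, giving x = 197.9/20 = 9.895.

9.895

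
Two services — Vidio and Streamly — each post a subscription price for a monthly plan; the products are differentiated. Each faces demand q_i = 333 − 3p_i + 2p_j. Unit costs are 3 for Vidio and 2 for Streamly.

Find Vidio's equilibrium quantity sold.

246.9375

Vidio's profit: π = (p_{Vidio} − 3)(333 − 3p_{Vidio} + 2p_{Streamly}).
∂π/∂p_{Vidio} = 342 − 6p_{Vidio} + 2p_{Streamly} = 0 ⇒ p_{Vidio} = 57 + (1/3)p_{Streamly}.
Similarly p_{Streamly} = 56.5 + (1/3)p_{Vidio}.
Plugging p_{Streamly} into Vidio's best response: p_{Vidio} = 57 + (1/3)(56.5 + (1/3)p_{Vidio}) ⇒ (8/9)p_{Vidio} = 455/6, so p_{Vidio} = 85.3125.
Then p_{Streamly} = 56.5 + (1/3)·85.3125 = 84.9375.
q_{Vidio} = 333 − 3·85.3125 + 2·84.9375 = 246.9375.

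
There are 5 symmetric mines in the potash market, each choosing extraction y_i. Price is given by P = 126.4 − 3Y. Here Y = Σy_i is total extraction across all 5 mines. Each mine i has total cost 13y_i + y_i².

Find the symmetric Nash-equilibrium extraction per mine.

A representative mine's profit is π_i = y_i(126.4 − 3Y) − 13y_i − y_i², with Y = y_i + Σ_{j≠i} y_j.
First-order condition: 113.4 − 8y_i − 3Σ_{j≠i} y_j = 0.
Imposing symmetry (y_j = y for all j) turns Σ_{j≠i} y_j into 4y, so 113.4 = 20y and y = 5.67.

5.67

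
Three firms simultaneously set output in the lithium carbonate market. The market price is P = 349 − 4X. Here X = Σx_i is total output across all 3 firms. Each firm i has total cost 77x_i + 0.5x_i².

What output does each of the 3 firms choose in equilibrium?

16

A representative firm's profit is π_i = x_i(349 − 4X) − 77x_i − 0.5x_i², with X = x_i + Σ_{j≠i} x_j.
First-order condition: 272 − 9x_i − 4Σ_{j≠i} x_j = 0.
In a symmetric equilibrium every firm chooses the same x, so Σ_{j≠i} x_j = 2x. The condition becomes 272 − 17x = 0, giving x = 272/17 = 16.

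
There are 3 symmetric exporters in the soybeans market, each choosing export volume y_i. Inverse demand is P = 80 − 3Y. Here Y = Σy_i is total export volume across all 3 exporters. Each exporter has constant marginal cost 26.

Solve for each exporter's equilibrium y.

A representative exporter's profit is π_i = y_i(80 − 3Y) − 26y_i, with Y = y_i + Σ_{j≠i} y_j.
First-order condition: 54 − 6y_i − 3Σ_{j≠i} y_j = 0.
With identical exporters, set every y_j = y: then 54 − 6y − 6y = 0, i.e. y = 54/12 = 4.5.

4.5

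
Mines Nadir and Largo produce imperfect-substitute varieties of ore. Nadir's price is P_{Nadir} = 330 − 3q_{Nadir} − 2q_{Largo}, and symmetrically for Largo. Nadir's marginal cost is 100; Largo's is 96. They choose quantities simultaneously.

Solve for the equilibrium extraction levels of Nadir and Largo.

Mine Nadir's profit: π = q_{Nadir}(330 − 3q_{Nadir} − 2q_{Largo}) − 100q_{Nadir}.
∂π/∂q_{Nadir} = 230 − 6q_{Nadir} − 2q_{Largo} = 0 ⇒ q_{Nadir} = 115/3 − (1/3)q_{Largo}.
Similarly q_{Largo} = 39 − (1/3)q_{Nadir}.
Substituting the second reaction function into the first: q_{Nadir} = 115/3 − (1/3)(39 − (1/3)q_{Nadir}), which gives (8/9)q_{Nadir} = 76/3 ⇒ q_{Nadir} = 28.5.
Then q_{Largo} = 39 − (1/3)·28.5 = 29.5.

28.5, 29.5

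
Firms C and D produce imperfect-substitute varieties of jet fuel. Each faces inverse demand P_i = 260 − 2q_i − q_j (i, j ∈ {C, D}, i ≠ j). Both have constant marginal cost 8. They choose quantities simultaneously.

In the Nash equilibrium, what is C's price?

108.8

Firm C's profit: π = q_C(260 − 2q_C − q_D) − 8q_C.
∂π/∂q_C = 252 − 4q_C − q_D = 0 ⇒ q_C = 63 − 0.25q_D.
The game is symmetric, so in equilibrium q_D = q_C: the reaction function gives 1.25q_C = 63, hence q_C = 50.4.
P_C = 260 − 2·50.4 − 50.4 = 108.8.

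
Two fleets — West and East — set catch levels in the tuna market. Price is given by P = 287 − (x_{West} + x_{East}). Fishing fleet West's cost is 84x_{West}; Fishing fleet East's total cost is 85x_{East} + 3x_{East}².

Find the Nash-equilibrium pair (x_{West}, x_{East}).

94.8, 13.4

Fishing fleet West's profit: π = x_{West}(287 − (x_{West} + x_{East})) − 84x_{West}.
∂π/∂x_{West} = 203 − 2x_{West} − x_{East} = 0, so x_{West} = 101.5 − 0.5x_{East}.
For East: ∂π/∂x_{East} = 202 − 8x_{East} − x_{West} = 0 ⇒ x_{East} = 25.25 − 0.125x_{West}.
Substituting the second reaction function into the first: x_{West} = 101.5 − 0.5(25.25 − 0.125x_{West}), which gives 0.9375x_{West} = 88.875 ⇒ x_{West} = 94.8.
Then x_{East} = 25.25 − 0.125·94.8 = 13.4.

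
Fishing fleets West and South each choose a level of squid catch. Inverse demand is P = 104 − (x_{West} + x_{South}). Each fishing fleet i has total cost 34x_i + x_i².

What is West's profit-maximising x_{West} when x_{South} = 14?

Fishing fleet West's profit: π = x_{West}(104 − (x_{West} + x_{South})) − 34x_{West} − x_{West}².
∂π/∂x_{West} = 70 − 4x_{West} − x_{South} = 0, so x_{West} = 17.5 − 0.25x_{South}.
At x_{South} = 14: x_{West} = 17.5 − 0.25·14 = 14.

14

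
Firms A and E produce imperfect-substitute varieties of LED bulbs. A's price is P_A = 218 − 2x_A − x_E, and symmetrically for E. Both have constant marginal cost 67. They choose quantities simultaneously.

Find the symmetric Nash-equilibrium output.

Firm A's profit: π = x_A(218 − 2x_A − x_E) − 67x_A.
∂π/∂x_A = 151 − 4x_A − x_E = 0 ⇒ x_A = 37.75 − 0.25x_E.
Setting x_A = x_E in the reaction function: x_A = 37.75 − 0.25x_A, so x_A = 37.75 / 1.25 = 30.2.

30.2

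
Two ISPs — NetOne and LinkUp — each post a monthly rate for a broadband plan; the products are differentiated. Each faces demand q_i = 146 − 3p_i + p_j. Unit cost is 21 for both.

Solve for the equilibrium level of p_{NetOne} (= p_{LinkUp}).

41.8

NetOne's profit: π = (p_{NetOne} − 21)(146 − 3p_{NetOne} + p_{LinkUp}).
∂π/∂p_{NetOne} = 209 − 6p_{NetOne} + p_{LinkUp} = 0 ⇒ p_{NetOne} = 209/6 + (1/6)p_{LinkUp}.
The game is symmetric, so in equilibrium p_{LinkUp} = p_{NetOne}: the reaction function gives (5/6)p_{NetOne} = 209/6, hence p_{NetOne} = 41.8.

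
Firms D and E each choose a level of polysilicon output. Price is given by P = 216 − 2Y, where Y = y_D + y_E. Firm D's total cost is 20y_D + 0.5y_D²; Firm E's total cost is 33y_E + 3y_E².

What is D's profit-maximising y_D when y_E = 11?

Firm D's profit: π = y_D(216 − 2(y_D + y_E)) − 20y_D − 0.5y_D².
∂π/∂y_D = 196 − 5y_D − 2y_E = 0, so y_D = 39.2 − 0.4y_E.
At y_E = 11: y_D = 39.2 − 0.4·11 = 34.8.

34.8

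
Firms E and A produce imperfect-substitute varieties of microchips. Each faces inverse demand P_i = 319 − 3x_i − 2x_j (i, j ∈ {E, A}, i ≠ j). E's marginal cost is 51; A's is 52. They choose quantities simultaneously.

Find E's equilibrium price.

Firm E's profit: π = x_E(319 − 3x_E − 2x_A) − 51x_E.
∂π/∂x_E = 268 − 6x_E − 2x_A = 0 ⇒ x_E = 134/3 − (1/3)x_A.
Similarly x_A = 44.5 − (1/3)x_E.
Substituting the second reaction function into the first: x_E = 134/3 − (1/3)(44.5 − (1/3)x_E), which gives (8/9)x_E = 179/6 ⇒ x_E = 33.5625.
Then x_A = 44.5 − (1/3)·33.5625 = 33.3125.
P_E = 319 − 3·33.5625 − 2·33.3125 = 151.6875.

151.6875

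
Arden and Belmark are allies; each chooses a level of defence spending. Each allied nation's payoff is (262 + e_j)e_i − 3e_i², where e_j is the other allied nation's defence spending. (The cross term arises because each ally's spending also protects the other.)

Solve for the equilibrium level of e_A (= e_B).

Arden's payoff is (262 + e_B)e_A − 3e_A².
∂π/∂e_A = 262 + e_B − 6e_A = 0, so e_A = 131/3 + (1/6)e_B.
The game is symmetric, so in equilibrium e_B = e_A: the reaction function gives (5/6)e_A = 131/3, hence e_A = 52.4.

52.4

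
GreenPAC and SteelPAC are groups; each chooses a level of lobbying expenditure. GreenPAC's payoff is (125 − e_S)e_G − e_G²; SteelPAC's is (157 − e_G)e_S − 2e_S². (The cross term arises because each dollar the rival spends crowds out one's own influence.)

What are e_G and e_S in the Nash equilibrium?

49, 27

Expanding GreenPAC's payoff: 125e_G − e_Se_G − e_G².
∂π/∂e_G = 125 − e_S − 2e_G = 0, so e_G = 62.5 − 0.5e_S.
Likewise for SteelPAC: e_S = 39.25 − 0.25e_G.
Plugging e_S into GreenPAC's best response: e_G = 62.5 − 0.5(39.25 − 0.25e_G) ⇒ 0.875e_G = 42.875, so e_G = 49.
Then e_S = 39.25 − 0.25·49 = 27.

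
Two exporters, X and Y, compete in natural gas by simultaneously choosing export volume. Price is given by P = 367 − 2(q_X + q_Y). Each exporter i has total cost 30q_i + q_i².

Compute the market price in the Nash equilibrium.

198.5

Exporter X's profit: π = q_X(367 − 2(q_X + q_Y)) − 30q_X − q_X².
∂π/∂q_X = 337 − 6q_X − 2q_Y = 0, so q_X = 337/6 − (1/3)q_Y.
By symmetry q_Y = q_X; substituting into the reaction function, (4/3)q_X = 337/6 and q_X = 42.125.
Equilibrium price: P = 367 − 2·84.25 = 198.5.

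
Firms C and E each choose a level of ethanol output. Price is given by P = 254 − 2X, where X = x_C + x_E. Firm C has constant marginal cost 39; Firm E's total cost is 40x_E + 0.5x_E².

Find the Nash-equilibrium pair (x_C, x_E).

40.4375, 26.625

Firm C's profit: π = x_C(254 − 2(x_C + x_E)) − 39x_C.
∂π/∂x_C = 215 − 4x_C − 2x_E = 0, so x_C = 53.75 − 0.5x_E.
For E: ∂π/∂x_E = 214 − 5x_E − 2x_C = 0 ⇒ x_E = 42.8 − 0.4x_C.
Substituting the second reaction function into the first: x_C = 53.75 − 0.5(42.8 − 0.4x_C), which gives 0.8x_C = 32.35 ⇒ x_C = 40.4375.
Then x_E = 42.8 − 0.4·40.4375 = 26.625.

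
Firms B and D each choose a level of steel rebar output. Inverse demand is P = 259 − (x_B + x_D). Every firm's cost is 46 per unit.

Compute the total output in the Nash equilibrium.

Firm B's profit: π = x_B(259 − (x_B + x_D)) − 46x_B.
∂π/∂x_B = 213 − 2x_B − x_D = 0, so x_B = 106.5 − 0.5x_D.
By symmetry x_D = x_B; substituting into the reaction function, 1.5x_B = 106.5 and x_B = 71.
Total output: 71 + 71 = 142.

142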